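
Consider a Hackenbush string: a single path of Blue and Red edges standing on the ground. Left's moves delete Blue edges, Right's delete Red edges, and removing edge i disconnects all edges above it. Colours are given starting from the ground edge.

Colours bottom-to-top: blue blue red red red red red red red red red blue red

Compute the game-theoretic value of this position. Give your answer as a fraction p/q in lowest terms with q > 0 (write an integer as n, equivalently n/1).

2053/2048

Prefix values for blue blue red red red red red red red red red blue red via {L|R} + simplicity:
1 of 13 · b · max L 0 · min R +∞ gives 1
2 of 13 · bb · max L 1 · min R +∞ gives 2
3 of 13 · bbr · max L 1 · min R 2 gives 3/2
4 of 13 · bbrr · max L 1 · min R 3/2 gives 5/4
5 of 13 · bbrrr · max L 1 · min R 5/4 gives 9/8
6 of 13 · bbrrrr · max L 1 · min R 9/8 gives 17/16
7 of 13 · bbrrrrr · max L 1 · min R 17/16 gives 33/32
8 of 13 · bbrrrrrr · max L 1 · min R 33/32 gives 65/64
9 of 13 · bbrrrrrrr · max L 1 · min R 65/64 gives 129/128
10 of 13 · bbrrrrrrrr · max L 1 · min R 129/128 gives 257/256
11 of 13 · bbrrrrrrrrr · max L 1 · min R 257/256 gives 513/512
12 of 13 · bbrrrrrrrrrb · max L 513/512 · min R 257/256 gives 1027/1024
13 of 13 · bbrrrrrrrrrbr · max L 513/512 · min R 1027/1024 gives 2053/2048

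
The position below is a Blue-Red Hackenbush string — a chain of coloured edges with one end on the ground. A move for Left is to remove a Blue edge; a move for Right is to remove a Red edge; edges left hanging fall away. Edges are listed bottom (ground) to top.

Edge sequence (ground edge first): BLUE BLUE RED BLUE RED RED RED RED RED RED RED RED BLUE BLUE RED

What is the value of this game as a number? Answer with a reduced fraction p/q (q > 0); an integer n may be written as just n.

Build G(s[:k]) for k = 1..15, string s = BLUE BLUE RED BLUE RED RED RED RED RED RED RED RED BLUE BLUE RED.
G(B) = { 0 | ∅ } gives 1
G(BB) = { 0,1 | ∅ } gives 2
G(BBR) = { 0,1 | 2 } gives 3/2
G(BBRB) = { 0,1,3/2 | 2 } gives 7/4
G(BBRBR) = { 0,1,3/2 | 7/4,2 } gives 13/8
G(BBRBRR) = { 0,1,3/2 | 13/8,7/4,2 } gives 25/16
G(BBRBRRR) = { 0,1,3/2 | 25/16,13/8,7/4,2 } gives 49/32
G(BBRBRRRR) = { 0,1,3/2 | 49/32,25/16,13/8,7/4,2 } gives 97/64
G(BBRBRRRRR) = { 0,1,3/2 | 97/64,49/32,25/16,13/8,7/4,2 } gives 193/128
G(BBRBRRRRRR) = { 0,1,3/2 | 193/128,97/64,49/32,25/16,13/8,7/4,2 } gives 385/256
G(BBRBRRRRRRR) = { 0,1,3/2 | 385/256,193/128,97/64,49/32,25/16,13/8,7/4,2 } gives 769/512
G(BBRBRRRRRRRR) = { 0,1,3/2 | 769/512,385/256,193/128,97/64,49/32,25/16,13/8,7/4,2 } gives 1537/1024
G(BBRBRRRRRRRRB) = { 0,1,3/2,1537/1024 | 769/512,385/256,193/128,97/64,49/32,25/16,13/8,7/4,2 } gives 3075/2048
G(BBRBRRRRRRRRBB) = { 0,1,3/2,1537/1024,3075/2048 | 769/512,385/256,193/128,97/64,49/32,25/16,13/8,7/4,2 } gives 6151/4096
G(BBRBRRRRRRRRBBR) = { 0,1,3/2,1537/1024,3075/2048 | 6151/4096,769/512,385/256,193/128,97/64,49/32,25/16,13/8,7/4,2 } gives 12301/8192

12301/8192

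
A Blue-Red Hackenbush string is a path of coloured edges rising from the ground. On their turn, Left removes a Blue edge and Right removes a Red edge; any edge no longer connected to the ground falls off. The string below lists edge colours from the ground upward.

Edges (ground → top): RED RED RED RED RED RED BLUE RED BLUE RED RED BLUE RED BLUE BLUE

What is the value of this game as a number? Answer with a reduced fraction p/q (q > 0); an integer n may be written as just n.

-2921/512

Build value(s[:k]) for k = 1..15, string s = RED RED RED RED RED RED BLUE RED BLUE RED RED BLUE RED BLUE BLUE.
value(R) = {  | 0 } ⇒ -1
value(RR) = {  | -1 0 } ⇒ -2
value(RRR) = {  | -2 -1 0 } ⇒ -3
value(RRRR) = {  | -3 -2 -1 0 } ⇒ -4
value(RRRRR) = {  | -4 -3 -2 -1 0 } ⇒ -5
value(RRRRRR) = {  | -5 -4 -3 -2 -1 0 } ⇒ -6
value(RRRRRRB) = { -6 | -5 -4 -3 -2 -1 0 } ⇒ -11/2
value(RRRRRRBR) = { -6 | -11/2 -5 -4 -3 -2 -1 0 } ⇒ -23/4
value(RRRRRRBRB) = { -6 -23/4 | -11/2 -5 -4 -3 -2 -1 0 } ⇒ -45/8
value(RRRRRRBRBR) = { -6 -23/4 | -45/8 -11/2 -5 -4 -3 -2 -1 0 } ⇒ -91/16
value(RRRRRRBRBRR) = { -6 -23/4 | -91/16 -45/8 -11/2 -5 -4 -3 -2 -1 0 } ⇒ -183/32
value(RRRRRRBRBRRB) = { -6 -23/4 -183/32 | -91/16 -45/8 -11/2 -5 -4 -3 -2 -1 0 } ⇒ -365/64
value(RRRRRRBRBRRBR) = { -6 -23/4 -183/32 | -365/64 -91/16 -45/8 -11/2 -5 -4 -3 -2 -1 0 } ⇒ -731/128
value(RRRRRRBRBRRBRB) = { -6 -23/4 -183/32 -731/128 | -365/64 -91/16 -45/8 -11/2 -5 -4 -3 -2 -1 0 } ⇒ -1461/256
value(RRRRRRBRBRRBRBB) = { -6 -23/4 -183/32 -731/128 -1461/256 | -365/64 -91/16 -45/8 -11/2 -5 -4 -3 -2 -1 0 } ⇒ -2921/512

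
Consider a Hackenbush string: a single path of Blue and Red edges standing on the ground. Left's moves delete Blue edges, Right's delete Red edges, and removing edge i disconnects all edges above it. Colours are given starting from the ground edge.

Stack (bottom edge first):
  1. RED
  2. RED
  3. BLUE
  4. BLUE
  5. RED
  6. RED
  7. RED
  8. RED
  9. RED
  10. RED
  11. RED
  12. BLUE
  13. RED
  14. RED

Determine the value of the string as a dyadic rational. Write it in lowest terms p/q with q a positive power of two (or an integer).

edge 1 of 14 (RED): { · | 0 } gives -1
edge 2 of 14 (RED): { · | -1, 0 } gives -2
edge 3 of 14 (BLUE): { -2 | -1, 0 } gives -3/2
edge 4 of 14 (BLUE): { -2, -3/2 | -1, 0 } gives -5/4
edge 5 of 14 (RED): { -2, -3/2 | -5/4, -1, 0 } gives -11/8
edge 6 of 14 (RED): { -2, -3/2 | -11/8, -5/4, -1, 0 } gives -23/16
edge 7 of 14 (RED): { -2, -3/2 | -23/16, -11/8, -5/4, -1, 0 } gives -47/32
edge 8 of 14 (RED): { -2, -3/2 | -47/32, -23/16, -11/8, -5/4, -1, 0 } gives -95/64
edge 9 of 14 (RED): { -2, -3/2 | -95/64, -47/32, -23/16, -11/8, -5/4, -1, 0 } gives -191/128
edge 10 of 14 (RED): { -2, -3/2 | -191/128, -95/64, -47/32, -23/16, -11/8, -5/4, -1, 0 } gives -383/256
edge 11 of 14 (RED): { -2, -3/2 | -383/256, -191/128, -95/64, -47/32, -23/16, -11/8, -5/4, -1, 0 } gives -767/512
edge 12 of 14 (BLUE): { -2, -3/2, -767/512 | -383/256, -191/128, -95/64, -47/32, -23/16, -11/8, -5/4, -1, 0 } gives -1533/1024
edge 13 of 14 (RED): { -2, -3/2, -767/512 | -1533/1024, -383/256, -191/128, -95/64, -47/32, -23/16, -11/8, -5/4, -1, 0 } gives -3067/2048
edge 14 of 14 (RED): { -2, -3/2, -767/512 | -3067/2048, -1533/1024, -383/256, -191/128, -95/64, -47/32, -23/16, -11/8, -5/4, -1, 0 } gives -6135/4096

-6135/4096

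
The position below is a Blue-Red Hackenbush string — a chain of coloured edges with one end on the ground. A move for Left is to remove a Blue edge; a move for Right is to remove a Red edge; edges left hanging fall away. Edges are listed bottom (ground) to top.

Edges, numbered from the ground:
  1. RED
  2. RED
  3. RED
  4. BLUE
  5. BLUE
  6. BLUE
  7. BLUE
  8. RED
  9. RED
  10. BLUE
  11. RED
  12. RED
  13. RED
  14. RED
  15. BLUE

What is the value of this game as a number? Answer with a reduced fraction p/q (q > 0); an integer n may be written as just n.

val_1 [R]  L=[∅]  R=[0]  → -1
val_2 [RR]  L=[∅]  R=[-1, 0]  → -2
val_3 [RRR]  L=[∅]  R=[-2, -1, 0]  → -3
val_4 [RRRB]  L=[-3]  R=[-2, -1, 0]  → -5/2
val_5 [RRRBB]  L=[-3, -5/2]  R=[-2, -1, 0]  → -9/4
val_6 [RRRBBB]  L=[-3, -5/2, -9/4]  R=[-2, -1, 0]  → -17/8
val_7 [RRRBBBB]  L=[-3, -5/2, -9/4, -17/8]  R=[-2, -1, 0]  → -33/16
val_8 [RRRBBBBR]  L=[-3, -5/2, -9/4, -17/8]  R=[-33/16, -2, -1, 0]  → -67/32
val_9 [RRRBBBBRR]  L=[-3, -5/2, -9/4, -17/8]  R=[-67/32, -33/16, -2, -1, 0]  → -135/64
val_10 [RRRBBBBRRB]  L=[-3, -5/2, -9/4, -17/8, -135/64]  R=[-67/32, -33/16, -2, -1, 0]  → -269/128
val_11 [RRRBBBBRRBR]  L=[-3, -5/2, -9/4, -17/8, -135/64]  R=[-269/128, -67/32, -33/16, -2, -1, 0]  → -539/256
val_12 [RRRBBBBRRBRR]  L=[-3, -5/2, -9/4, -17/8, -135/64]  R=[-539/256, -269/128, -67/32, -33/16, -2, -1, 0]  → -1079/512
val_13 [RRRBBBBRRBRRR]  L=[-3, -5/2, -9/4, -17/8, -135/64]  R=[-1079/512, -539/256, -269/128, -67/32, -33/16, -2, -1, 0]  → -2159/1024
val_14 [RRRBBBBRRBRRRR]  L=[-3, -5/2, -9/4, -17/8, -135/64]  R=[-2159/1024, -1079/512, -539/256, -269/128, -67/32, -33/16, -2, -1, 0]  → -4319/2048
val_15 [RRRBBBBRRBRRRRB]  L=[-3, -5/2, -9/4, -17/8, -135/64, -4319/2048]  R=[-2159/1024, -1079/512, -539/256, -269/128, -67/32, -33/16, -2, -1, 0]  → -8637/4096

-8637/4096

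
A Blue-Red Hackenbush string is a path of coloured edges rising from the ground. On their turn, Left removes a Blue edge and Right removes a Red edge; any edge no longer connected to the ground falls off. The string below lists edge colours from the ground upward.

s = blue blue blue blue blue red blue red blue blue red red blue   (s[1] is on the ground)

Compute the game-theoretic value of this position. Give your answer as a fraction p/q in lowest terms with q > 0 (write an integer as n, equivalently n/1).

step 1: add blue to get b; options L={ 0 } R={  } so 1
step 2: add blue to get bb; options L={ 0; 1 } R={  } so 2
step 3: add blue to get bbb; options L={ 0; 1; 2 } R={  } so 3
step 4: add blue to get bbbb; options L={ 0; 1; 2; 3 } R={  } so 4
step 5: add blue to get bbbbb; options L={ 0; 1; 2; 3; 4 } R={  } so 5
step 6: add red to get bbbbbr; options L={ 0; 1; 2; 3; 4 } R={ 5 } so 9/2
step 7: add blue to get bbbbbrb; options L={ 0; 1; 2; 3; 4; 9/2 } R={ 5 } so 19/4
step 8: add red to get bbbbbrbr; options L={ 0; 1; 2; 3; 4; 9/2 } R={ 19/4; 5 } so 37/8
step 9: add blue to get bbbbbrbrb; options L={ 0; 1; 2; 3; 4; 9/2; 37/8 } R={ 19/4; 5 } so 75/16
step 10: add blue to get bbbbbrbrbb; options L={ 0; 1; 2; 3; 4; 9/2; 37/8; 75/16 } R={ 19/4; 5 } so 151/32
step 11: add red to get bbbbbrbrbbr; options L={ 0; 1; 2; 3; 4; 9/2; 37/8; 75/16 } R={ 151/32; 19/4; 5 } so 301/64
step 12: add red to get bbbbbrbrbbrr; options L={ 0; 1; 2; 3; 4; 9/2; 37/8; 75/16 } R={ 301/64; 151/32; 19/4; 5 } so 601/128
step 13: add blue to get bbbbbrbrbbrrb; options L={ 0; 1; 2; 3; 4; 9/2; 37/8; 75/16; 601/128 } R={ 301/64; 151/32; 19/4; 5 } so 1203/256

1203/256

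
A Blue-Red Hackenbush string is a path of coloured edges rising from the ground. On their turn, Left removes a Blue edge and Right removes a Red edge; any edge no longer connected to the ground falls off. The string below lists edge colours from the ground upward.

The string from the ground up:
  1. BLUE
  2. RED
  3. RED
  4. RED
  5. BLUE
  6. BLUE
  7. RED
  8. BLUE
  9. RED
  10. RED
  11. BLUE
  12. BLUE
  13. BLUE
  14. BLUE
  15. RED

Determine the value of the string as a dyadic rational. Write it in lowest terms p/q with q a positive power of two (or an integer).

Build value(s[:k]) for k = 1..15, string s = BLUE RED RED RED BLUE BLUE RED BLUE RED RED BLUE BLUE BLUE BLUE RED.
1 of 15 · B · max L 0 · min R +∞ = 1
2 of 15 · BR · max L 0 · min R 1 = 1/2
3 of 15 · BRR · max L 0 · min R 1/2 = 1/4
4 of 15 · BRRR · max L 0 · min R 1/4 = 1/8
5 of 15 · BRRRB · max L 1/8 · min R 1/4 = 3/16
6 of 15 · BRRRBB · max L 3/16 · min R 1/4 = 7/32
7 of 15 · BRRRBBR · max L 3/16 · min R 7/32 = 13/64
8 of 15 · BRRRBBRB · max L 13/64 · min R 7/32 = 27/128
9 of 15 · BRRRBBRBR · max L 13/64 · min R 27/128 = 53/256
10 of 15 · BRRRBBRBRR · max L 13/64 · min R 53/256 = 105/512
11 of 15 · BRRRBBRBRRB · max L 105/512 · min R 53/256 = 211/1024
12 of 15 · BRRRBBRBRRBB · max L 211/1024 · min R 53/256 = 423/2048
13 of 15 · BRRRBBRBRRBBB · max L 423/2048 · min R 53/256 = 847/4096
14 of 15 · BRRRBBRBRRBBBB · max L 847/4096 · min R 53/256 = 1695/8192
15 of 15 · BRRRBBRBRRBBBBR · max L 847/4096 · min R 1695/8192 = 3389/16384

3389/16384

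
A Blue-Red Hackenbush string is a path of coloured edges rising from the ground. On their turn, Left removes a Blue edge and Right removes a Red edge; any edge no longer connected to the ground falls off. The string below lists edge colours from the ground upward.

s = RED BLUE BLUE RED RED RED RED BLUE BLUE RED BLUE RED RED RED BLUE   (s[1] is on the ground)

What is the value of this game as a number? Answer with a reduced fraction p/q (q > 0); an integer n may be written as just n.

-7773/16384

Prefix values for RED BLUE BLUE RED RED RED RED BLUE BLUE RED BLUE RED RED RED BLUE via {L|R} + simplicity:
edge 1 of 15 (RED): { (no moves) | 0 } — -1
edge 2 of 15 (BLUE): { -1 | 0 } — -1/2
edge 3 of 15 (BLUE): { -1; -1/2 | 0 } — -1/4
edge 4 of 15 (RED): { -1; -1/2 | -1/4; 0 } — -3/8
edge 5 of 15 (RED): { -1; -1/2 | -3/8; -1/4; 0 } — -7/16
edge 6 of 15 (RED): { -1; -1/2 | -7/16; -3/8; -1/4; 0 } — -15/32
edge 7 of 15 (RED): { -1; -1/2 | -15/32; -7/16; -3/8; -1/4; 0 } — -31/64
edge 8 of 15 (BLUE): { -1; -1/2; -31/64 | -15/32; -7/16; -3/8; -1/4; 0 } — -61/128
edge 9 of 15 (BLUE): { -1; -1/2; -31/64; -61/128 | -15/32; -7/16; -3/8; -1/4; 0 } — -121/256
edge 10 of 15 (RED): { -1; -1/2; -31/64; -61/128 | -121/256; -15/32; -7/16; -3/8; -1/4; 0 } — -243/512
edge 11 of 15 (BLUE): { -1; -1/2; -31/64; -61/128; -243/512 | -121/256; -15/32; -7/16; -3/8; -1/4; 0 } — -485/1024
edge 12 of 15 (RED): { -1; -1/2; -31/64; -61/128; -243/512 | -485/1024; -121/256; -15/32; -7/16; -3/8; -1/4; 0 } — -971/2048
edge 13 of 15 (RED): { -1; -1/2; -31/64; -61/128; -243/512 | -971/2048; -485/1024; -121/256; -15/32; -7/16; -3/8; -1/4; 0 } — -1943/4096
edge 14 of 15 (RED): { -1; -1/2; -31/64; -61/128; -243/512 | -1943/4096; -971/2048; -485/1024; -121/256; -15/32; -7/16; -3/8; -1/4; 0 } — -3887/8192
edge 15 of 15 (BLUE): { -1; -1/2; -31/64; -61/128; -243/512; -3887/8192 | -1943/4096; -971/2048; -485/1024; -121/256; -15/32; -7/16; -3/8; -1/4; 0 } — -7773/16384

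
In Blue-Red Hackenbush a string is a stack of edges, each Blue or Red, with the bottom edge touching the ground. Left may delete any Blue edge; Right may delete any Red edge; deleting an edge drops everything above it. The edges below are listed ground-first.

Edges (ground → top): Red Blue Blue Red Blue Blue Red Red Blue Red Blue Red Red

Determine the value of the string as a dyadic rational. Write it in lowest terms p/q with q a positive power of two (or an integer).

-1239/4096

Prefix values for Red Blue Blue Red Blue Blue Red Red Blue Red Blue Red Red via {L|R} + simplicity:
g_1 [R]  L=[]  R=[0]  → -1
g_2 [RB]  L=[-1]  R=[0]  → -1/2
g_3 [RBB]  L=[-1 -1/2]  R=[0]  → -1/4
g_4 [RBBR]  L=[-1 -1/2]  R=[-1/4 0]  → -3/8
g_5 [RBBRB]  L=[-1 -1/2 -3/8]  R=[-1/4 0]  → -5/16
g_6 [RBBRBB]  L=[-1 -1/2 -3/8 -5/16]  R=[-1/4 0]  → -9/32
g_7 [RBBRBBR]  L=[-1 -1/2 -3/8 -5/16]  R=[-9/32 -1/4 0]  → -19/64
g_8 [RBBRBBRR]  L=[-1 -1/2 -3/8 -5/16]  R=[-19/64 -9/32 -1/4 0]  → -39/128
g_9 [RBBRBBRRB]  L=[-1 -1/2 -3/8 -5/16 -39/128]  R=[-19/64 -9/32 -1/4 0]  → -77/256
g_10 [RBBRBBRRBR]  L=[-1 -1/2 -3/8 -5/16 -39/128]  R=[-77/256 -19/64 -9/32 -1/4 0]  → -155/512
g_11 [RBBRBBRRBRB]  L=[-1 -1/2 -3/8 -5/16 -39/128 -155/512]  R=[-77/256 -19/64 -9/32 -1/4 0]  → -309/1024
g_12 [RBBRBBRRBRBR]  L=[-1 -1/2 -3/8 -5/16 -39/128 -155/512]  R=[-309/1024 -77/256 -19/64 -9/32 -1/4 0]  → -619/2048
g_13 [RBBRBBRRBRBRR]  L=[-1 -1/2 -3/8 -5/16 -39/128 -155/512]  R=[-619/2048 -309/1024 -77/256 -19/64 -9/32 -1/4 0]  → -1239/4096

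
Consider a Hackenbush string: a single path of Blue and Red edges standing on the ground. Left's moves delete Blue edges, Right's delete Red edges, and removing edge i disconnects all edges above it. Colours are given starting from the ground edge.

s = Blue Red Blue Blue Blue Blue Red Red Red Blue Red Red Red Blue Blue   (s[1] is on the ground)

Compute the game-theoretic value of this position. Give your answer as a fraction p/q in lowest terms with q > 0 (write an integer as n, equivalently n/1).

15431/16384

Recurse on prefixes of the 15-edge string Blue Red Blue Blue Blue Blue Red Red Red Blue Red Red Red Blue Blue:
val(B) = { 0 | — } -> 1
val(BR) = { 0 | 1 } -> 1/2
val(BRB) = { 0,1/2 | 1 } -> 3/4
val(BRBB) = { 0,1/2,3/4 | 1 } -> 7/8
val(BRBBB) = { 0,1/2,3/4,7/8 | 1 } -> 15/16
val(BRBBBB) = { 0,1/2,3/4,7/8,15/16 | 1 } -> 31/32
val(BRBBBBR) = { 0,1/2,3/4,7/8,15/16 | 31/32,1 } -> 61/64
val(BRBBBBRR) = { 0,1/2,3/4,7/8,15/16 | 61/64,31/32,1 } -> 121/128
val(BRBBBBRRR) = { 0,1/2,3/4,7/8,15/16 | 121/128,61/64,31/32,1 } -> 241/256
val(BRBBBBRRRB) = { 0,1/2,3/4,7/8,15/16,241/256 | 121/128,61/64,31/32,1 } -> 483/512
val(BRBBBBRRRBR) = { 0,1/2,3/4,7/8,15/16,241/256 | 483/512,121/128,61/64,31/32,1 } -> 965/1024
val(BRBBBBRRRBRR) = { 0,1/2,3/4,7/8,15/16,241/256 | 965/1024,483/512,121/128,61/64,31/32,1 } -> 1929/2048
val(BRBBBBRRRBRRR) = { 0,1/2,3/4,7/8,15/16,241/256 | 1929/2048,965/1024,483/512,121/128,61/64,31/32,1 } -> 3857/4096
val(BRBBBBRRRBRRRB) = { 0,1/2,3/4,7/8,15/16,241/256,3857/4096 | 1929/2048,965/1024,483/512,121/128,61/64,31/32,1 } -> 7715/8192
val(BRBBBBRRRBRRRBB) = { 0,1/2,3/4,7/8,15/16,241/256,3857/4096,7715/8192 | 1929/2048,965/1024,483/512,121/128,61/64,31/32,1 } -> 15431/16384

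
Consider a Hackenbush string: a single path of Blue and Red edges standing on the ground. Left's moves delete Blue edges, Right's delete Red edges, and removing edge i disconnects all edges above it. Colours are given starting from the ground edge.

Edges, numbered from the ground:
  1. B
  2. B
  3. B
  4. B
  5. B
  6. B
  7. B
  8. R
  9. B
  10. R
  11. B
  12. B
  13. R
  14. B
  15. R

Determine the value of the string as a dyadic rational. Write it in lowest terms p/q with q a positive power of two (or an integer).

Prefix values for B B B B B B B R B R B B R B R via {L|R} + simplicity:
value(B) = { 0 | — } gives 1
value(BB) = { 0,1 | — } gives 2
value(BBB) = { 0,1,2 | — } gives 3
value(BBBB) = { 0,1,2,3 | — } gives 4
value(BBBBB) = { 0,1,2,3,4 | — } gives 5
value(BBBBBB) = { 0,1,2,3,4,5 | — } gives 6
value(BBBBBBB) = { 0,1,2,3,4,5,6 | — } gives 7
value(BBBBBBBR) = { 0,1,2,3,4,5,6 | 7 } gives 13/2
value(BBBBBBBRB) = { 0,1,2,3,4,5,6,13/2 | 7 } gives 27/4
value(BBBBBBBRBR) = { 0,1,2,3,4,5,6,13/2 | 27/4,7 } gives 53/8
value(BBBBBBBRBRB) = { 0,1,2,3,4,5,6,13/2,53/8 | 27/4,7 } gives 107/16
value(BBBBBBBRBRBB) = { 0,1,2,3,4,5,6,13/2,53/8,107/16 | 27/4,7 } gives 215/32
value(BBBBBBBRBRBBR) = { 0,1,2,3,4,5,6,13/2,53/8,107/16 | 215/32,27/4,7 } gives 429/64
value(BBBBBBBRBRBBRB) = { 0,1,2,3,4,5,6,13/2,53/8,107/16,429/64 | 215/32,27/4,7 } gives 859/128
value(BBBBBBBRBRBBRBR) = { 0,1,2,3,4,5,6,13/2,53/8,107/16,429/64 | 859/128,215/32,27/4,7 } gives 1717/256

1717/256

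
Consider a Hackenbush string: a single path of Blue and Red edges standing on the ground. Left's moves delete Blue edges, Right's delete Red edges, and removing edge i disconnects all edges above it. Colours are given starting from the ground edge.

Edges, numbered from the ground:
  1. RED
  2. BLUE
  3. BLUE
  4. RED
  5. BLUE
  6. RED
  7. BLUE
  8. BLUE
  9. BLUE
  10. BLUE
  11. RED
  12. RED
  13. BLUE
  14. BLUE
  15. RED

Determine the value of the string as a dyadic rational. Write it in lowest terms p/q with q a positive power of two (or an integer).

Recurse on prefixes of the 15-edge string RED BLUE BLUE RED BLUE RED BLUE BLUE BLUE BLUE RED RED BLUE BLUE RED:
value_1 [R]  L=[·]  R=[0]  — -1
value_2 [RB]  L=[-1]  R=[0]  — -1/2
value_3 [RBB]  L=[-1; -1/2]  R=[0]  — -1/4
value_4 [RBBR]  L=[-1; -1/2]  R=[-1/4; 0]  — -3/8
value_5 [RBBRB]  L=[-1; -1/2; -3/8]  R=[-1/4; 0]  — -5/16
value_6 [RBBRBR]  L=[-1; -1/2; -3/8]  R=[-5/16; -1/4; 0]  — -11/32
value_7 [RBBRBRB]  L=[-1; -1/2; -3/8; -11/32]  R=[-5/16; -1/4; 0]  — -21/64
value_8 [RBBRBRBB]  L=[-1; -1/2; -3/8; -11/32; -21/64]  R=[-5/16; -1/4; 0]  — -41/128
value_9 [RBBRBRBBB]  L=[-1; -1/2; -3/8; -11/32; -21/64; -41/128]  R=[-5/16; -1/4; 0]  — -81/256
value_10 [RBBRBRBBBB]  L=[-1; -1/2; -3/8; -11/32; -21/64; -41/128; -81/256]  R=[-5/16; -1/4; 0]  — -161/512
value_11 [RBBRBRBBBBR]  L=[-1; -1/2; -3/8; -11/32; -21/64; -41/128; -81/256]  R=[-161/512; -5/16; -1/4; 0]  — -323/1024
value_12 [RBBRBRBBBBRR]  L=[-1; -1/2; -3/8; -11/32; -21/64; -41/128; -81/256]  R=[-323/1024; -161/512; -5/16; -1/4; 0]  — -647/2048
value_13 [RBBRBRBBBBRRB]  L=[-1; -1/2; -3/8; -11/32; -21/64; -41/128; -81/256; -647/2048]  R=[-323/1024; -161/512; -5/16; -1/4; 0]  — -1293/4096
value_14 [RBBRBRBBBBRRBB]  L=[-1; -1/2; -3/8; -11/32; -21/64; -41/128; -81/256; -647/2048; -1293/4096]  R=[-323/1024; -161/512; -5/16; -1/4; 0]  — -2585/8192
value_15 [RBBRBRBBBBRRBBR]  L=[-1; -1/2; -3/8; -11/32; -21/64; -41/128; -81/256; -647/2048; -1293/4096]  R=[-2585/8192; -323/1024; -161/512; -5/16; -1/4; 0]  — -5171/16384

-5171/16384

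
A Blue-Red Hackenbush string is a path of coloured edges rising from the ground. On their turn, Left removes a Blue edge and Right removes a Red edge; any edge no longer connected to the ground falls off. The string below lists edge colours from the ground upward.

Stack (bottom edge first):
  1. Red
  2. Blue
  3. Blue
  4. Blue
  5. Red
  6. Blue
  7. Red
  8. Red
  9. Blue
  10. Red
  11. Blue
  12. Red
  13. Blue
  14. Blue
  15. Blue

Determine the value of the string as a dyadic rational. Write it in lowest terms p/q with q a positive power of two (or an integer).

R: Left { (no moves) }, Right { 0 } so simplest -1
RB: Left { -1 }, Right { 0 } so simplest -1/2
RBB: Left { -1,-1/2 }, Right { 0 } so simplest -1/4
RBBB: Left { -1,-1/2,-1/4 }, Right { 0 } so simplest -1/8
RBBBR: Left { -1,-1/2,-1/4 }, Right { -1/8,0 } so simplest -3/16
RBBBRB: Left { -1,-1/2,-1/4,-3/16 }, Right { -1/8,0 } so simplest -5/32
RBBBRBR: Left { -1,-1/2,-1/4,-3/16 }, Right { -5/32,-1/8,0 } so simplest -11/64
RBBBRBRR: Left { -1,-1/2,-1/4,-3/16 }, Right { -11/64,-5/32,-1/8,0 } so simplest -23/128
RBBBRBRRB: Left { -1,-1/2,-1/4,-3/16,-23/128 }, Right { -11/64,-5/32,-1/8,0 } so simplest -45/256
RBBBRBRRBR: Left { -1,-1/2,-1/4,-3/16,-23/128 }, Right { -45/256,-11/64,-5/32,-1/8,0 } so simplest -91/512
RBBBRBRRBRB: Left { -1,-1/2,-1/4,-3/16,-23/128,-91/512 }, Right { -45/256,-11/64,-5/32,-1/8,0 } so simplest -181/1024
RBBBRBRRBRBR: Left { -1,-1/2,-1/4,-3/16,-23/128,-91/512 }, Right { -181/1024,-45/256,-11/64,-5/32,-1/8,0 } so simplest -363/2048
RBBBRBRRBRBRB: Left { -1,-1/2,-1/4,-3/16,-23/128,-91/512,-363/2048 }, Right { -181/1024,-45/256,-11/64,-5/32,-1/8,0 } so simplest -725/4096
RBBBRBRRBRBRBB: Left { -1,-1/2,-1/4,-3/16,-23/128,-91/512,-363/2048,-725/4096 }, Right { -181/1024,-45/256,-11/64,-5/32,-1/8,0 } so simplest -1449/8192
RBBBRBRRBRBRBBB: Left { -1,-1/2,-1/4,-3/16,-23/128,-91/512,-363/2048,-725/4096,-1449/8192 }, Right { -181/1024,-45/256,-11/64,-5/32,-1/8,0 } so simplest -2897/16384

-2897/16384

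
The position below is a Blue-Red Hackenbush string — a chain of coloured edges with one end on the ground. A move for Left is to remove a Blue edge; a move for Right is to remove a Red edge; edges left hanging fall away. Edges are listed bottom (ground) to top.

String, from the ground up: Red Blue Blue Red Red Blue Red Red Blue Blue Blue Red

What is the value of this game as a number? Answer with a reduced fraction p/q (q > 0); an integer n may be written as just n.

edge 1 of 12 (Red): { (no moves) | 0 } — -1
edge 2 of 12 (Blue): { -1 | 0 } — -1/2
edge 3 of 12 (Blue): { -1 -1/2 | 0 } — -1/4
edge 4 of 12 (Red): { -1 -1/2 | -1/4 0 } — -3/8
edge 5 of 12 (Red): { -1 -1/2 | -3/8 -1/4 0 } — -7/16
edge 6 of 12 (Blue): { -1 -1/2 -7/16 | -3/8 -1/4 0 } — -13/32
edge 7 of 12 (Red): { -1 -1/2 -7/16 | -13/32 -3/8 -1/4 0 } — -27/64
edge 8 of 12 (Red): { -1 -1/2 -7/16 | -27/64 -13/32 -3/8 -1/4 0 } — -55/128
edge 9 of 12 (Blue): { -1 -1/2 -7/16 -55/128 | -27/64 -13/32 -3/8 -1/4 0 } — -109/256
edge 10 of 12 (Blue): { -1 -1/2 -7/16 -55/128 -109/256 | -27/64 -13/32 -3/8 -1/4 0 } — -217/512
edge 11 of 12 (Blue): { -1 -1/2 -7/16 -55/128 -109/256 -217/512 | -27/64 -13/32 -3/8 -1/4 0 } — -433/1024
edge 12 of 12 (Red): { -1 -1/2 -7/16 -55/128 -109/256 -217/512 | -433/1024 -27/64 -13/32 -3/8 -1/4 0 } — -867/2048

-867/2048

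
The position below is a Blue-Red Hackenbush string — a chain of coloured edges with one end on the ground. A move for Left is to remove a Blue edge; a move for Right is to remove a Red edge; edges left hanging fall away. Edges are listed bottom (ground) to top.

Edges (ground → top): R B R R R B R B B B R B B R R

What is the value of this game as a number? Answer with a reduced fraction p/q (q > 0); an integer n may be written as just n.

-14887/16384

step 1: add R to get R; options L={ · } R={ 0 } → -1
step 2: add B to get RB; options L={ -1 } R={ 0 } → -1/2
step 3: add R to get RBR; options L={ -1 } R={ -1/2 0 } → -3/4
step 4: add R to get RBRR; options L={ -1 } R={ -3/4 -1/2 0 } → -7/8
step 5: add R to get RBRRR; options L={ -1 } R={ -7/8 -3/4 -1/2 0 } → -15/16
step 6: add B to get RBRRRB; options L={ -1 -15/16 } R={ -7/8 -3/4 -1/2 0 } → -29/32
step 7: add R to get RBRRRBR; options L={ -1 -15/16 } R={ -29/32 -7/8 -3/4 -1/2 0 } → -59/64
step 8: add B to get RBRRRBRB; options L={ -1 -15/16 -59/64 } R={ -29/32 -7/8 -3/4 -1/2 0 } → -117/128
step 9: add B to get RBRRRBRBB; options L={ -1 -15/16 -59/64 -117/128 } R={ -29/32 -7/8 -3/4 -1/2 0 } → -233/256
step 10: add B to get RBRRRBRBBB; options L={ -1 -15/16 -59/64 -117/128 -233/256 } R={ -29/32 -7/8 -3/4 -1/2 0 } → -465/512
step 11: add R to get RBRRRBRBBBR; options L={ -1 -15/16 -59/64 -117/128 -233/256 } R={ -465/512 -29/32 -7/8 -3/4 -1/2 0 } → -931/1024
step 12: add B to get RBRRRBRBBBRB; options L={ -1 -15/16 -59/64 -117/128 -233/256 -931/1024 } R={ -465/512 -29/32 -7/8 -3/4 -1/2 0 } → -1861/2048
step 13: add B to get RBRRRBRBBBRBB; options L={ -1 -15/16 -59/64 -117/128 -233/256 -931/1024 -1861/2048 } R={ -465/512 -29/32 -7/8 -3/4 -1/2 0 } → -3721/4096
step 14: add R to get RBRRRBRBBBRBBR; options L={ -1 -15/16 -59/64 -117/128 -233/256 -931/1024 -1861/2048 } R={ -3721/4096 -465/512 -29/32 -7/8 -3/4 -1/2 0 } → -7443/8192
step 15: add R to get RBRRRBRBBBRBBRR; options L={ -1 -15/16 -59/64 -117/128 -233/256 -931/1024 -1861/2048 } R={ -7443/8192 -3721/4096 -465/512 -29/32 -7/8 -3/4 -1/2 0 } → -14887/16384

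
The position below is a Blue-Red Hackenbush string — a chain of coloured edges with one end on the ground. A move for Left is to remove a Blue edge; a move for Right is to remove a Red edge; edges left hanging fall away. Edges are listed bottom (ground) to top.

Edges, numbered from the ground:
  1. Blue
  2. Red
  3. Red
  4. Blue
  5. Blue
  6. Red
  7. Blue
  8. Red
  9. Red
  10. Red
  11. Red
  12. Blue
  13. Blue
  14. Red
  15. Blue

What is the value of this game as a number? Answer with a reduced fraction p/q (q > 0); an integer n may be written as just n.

Prefix values for Blue Red Red Blue Blue Red Blue Red Red Red Red Blue Blue Red Blue via {L|R} + simplicity:
G_1 [B]  L=[0]  R=[·]  ⇒ 1
G_2 [BR]  L=[0]  R=[1]  ⇒ 1/2
G_3 [BRR]  L=[0]  R=[1/2, 1]  ⇒ 1/4
G_4 [BRRB]  L=[0, 1/4]  R=[1/2, 1]  ⇒ 3/8
G_5 [BRRBB]  L=[0, 1/4, 3/8]  R=[1/2, 1]  ⇒ 7/16
G_6 [BRRBBR]  L=[0, 1/4, 3/8]  R=[7/16, 1/2, 1]  ⇒ 13/32
G_7 [BRRBBRB]  L=[0, 1/4, 3/8, 13/32]  R=[7/16, 1/2, 1]  ⇒ 27/64
G_8 [BRRBBRBR]  L=[0, 1/4, 3/8, 13/32]  R=[27/64, 7/16, 1/2, 1]  ⇒ 53/128
G_9 [BRRBBRBRR]  L=[0, 1/4, 3/8, 13/32]  R=[53/128, 27/64, 7/16, 1/2, 1]  ⇒ 105/256
G_10 [BRRBBRBRRR]  L=[0, 1/4, 3/8, 13/32]  R=[105/256, 53/128, 27/64, 7/16, 1/2, 1]  ⇒ 209/512
G_11 [BRRBBRBRRRR]  L=[0, 1/4, 3/8, 13/32]  R=[209/512, 105/256, 53/128, 27/64, 7/16, 1/2, 1]  ⇒ 417/1024
G_12 [BRRBBRBRRRRB]  L=[0, 1/4, 3/8, 13/32, 417/1024]  R=[209/512, 105/256, 53/128, 27/64, 7/16, 1/2, 1]  ⇒ 835/2048
G_13 [BRRBBRBRRRRBB]  L=[0, 1/4, 3/8, 13/32, 417/1024, 835/2048]  R=[209/512, 105/256, 53/128, 27/64, 7/16, 1/2, 1]  ⇒ 1671/4096
G_14 [BRRBBRBRRRRBBR]  L=[0, 1/4, 3/8, 13/32, 417/1024, 835/2048]  R=[1671/4096, 209/512, 105/256, 53/128, 27/64, 7/16, 1/2, 1]  ⇒ 3341/8192
G_15 [BRRBBRBRRRRBBRB]  L=[0, 1/4, 3/8, 13/32, 417/1024, 835/2048, 3341/8192]  R=[1671/4096, 209/512, 105/256, 53/128, 27/64, 7/16, 1/2, 1]  ⇒ 6683/16384

6683/16384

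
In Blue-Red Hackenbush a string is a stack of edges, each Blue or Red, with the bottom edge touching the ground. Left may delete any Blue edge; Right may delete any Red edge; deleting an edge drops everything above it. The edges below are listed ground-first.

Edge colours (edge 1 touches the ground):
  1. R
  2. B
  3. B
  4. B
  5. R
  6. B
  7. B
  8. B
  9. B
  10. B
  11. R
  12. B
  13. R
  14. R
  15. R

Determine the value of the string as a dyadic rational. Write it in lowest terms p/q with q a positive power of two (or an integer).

edge 1 of 15 (R): { — | 0 } ⇒ -1
edge 2 of 15 (B): { -1 | 0 } ⇒ -1/2
edge 3 of 15 (B): { -1,-1/2 | 0 } ⇒ -1/4
edge 4 of 15 (B): { -1,-1/2,-1/4 | 0 } ⇒ -1/8
edge 5 of 15 (R): { -1,-1/2,-1/4 | -1/8,0 } ⇒ -3/16
edge 6 of 15 (B): { -1,-1/2,-1/4,-3/16 | -1/8,0 } ⇒ -5/32
edge 7 of 15 (B): { -1,-1/2,-1/4,-3/16,-5/32 | -1/8,0 } ⇒ -9/64
edge 8 of 15 (B): { -1,-1/2,-1/4,-3/16,-5/32,-9/64 | -1/8,0 } ⇒ -17/128
edge 9 of 15 (B): { -1,-1/2,-1/4,-3/16,-5/32,-9/64,-17/128 | -1/8,0 } ⇒ -33/256
edge 10 of 15 (B): { -1,-1/2,-1/4,-3/16,-5/32,-9/64,-17/128,-33/256 | -1/8,0 } ⇒ -65/512
edge 11 of 15 (R): { -1,-1/2,-1/4,-3/16,-5/32,-9/64,-17/128,-33/256 | -65/512,-1/8,0 } ⇒ -131/1024
edge 12 of 15 (B): { -1,-1/2,-1/4,-3/16,-5/32,-9/64,-17/128,-33/256,-131/1024 | -65/512,-1/8,0 } ⇒ -261/2048
edge 13 of 15 (R): { -1,-1/2,-1/4,-3/16,-5/32,-9/64,-17/128,-33/256,-131/1024 | -261/2048,-65/512,-1/8,0 } ⇒ -523/4096
edge 14 of 15 (R): { -1,-1/2,-1/4,-3/16,-5/32,-9/64,-17/128,-33/256,-131/1024 | -523/4096,-261/2048,-65/512,-1/8,0 } ⇒ -1047/8192
edge 15 of 15 (R): { -1,-1/2,-1/4,-3/16,-5/32,-9/64,-17/128,-33/256,-131/1024 | -1047/8192,-523/4096,-261/2048,-65/512,-1/8,0 } ⇒ -2095/16384

-2095/16384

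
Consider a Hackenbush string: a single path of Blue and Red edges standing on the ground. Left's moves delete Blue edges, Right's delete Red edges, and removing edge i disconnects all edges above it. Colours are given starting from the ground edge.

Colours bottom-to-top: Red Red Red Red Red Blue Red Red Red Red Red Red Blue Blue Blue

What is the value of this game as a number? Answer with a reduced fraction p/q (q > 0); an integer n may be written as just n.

-5105/1024

edge 1 of 15 (Red): { none | 0 } — -1
edge 2 of 15 (Red): { none | -1, 0 } — -2
edge 3 of 15 (Red): { none | -2, -1, 0 } — -3
edge 4 of 15 (Red): { none | -3, -2, -1, 0 } — -4
edge 5 of 15 (Red): { none | -4, -3, -2, -1, 0 } — -5
edge 6 of 15 (Blue): { -5 | -4, -3, -2, -1, 0 } — -9/2
edge 7 of 15 (Red): { -5 | -9/2, -4, -3, -2, -1, 0 } — -19/4
edge 8 of 15 (Red): { -5 | -19/4, -9/2, -4, -3, -2, -1, 0 } — -39/8
edge 9 of 15 (Red): { -5 | -39/8, -19/4, -9/2, -4, -3, -2, -1, 0 } — -79/16
edge 10 of 15 (Red): { -5 | -79/16, -39/8, -19/4, -9/2, -4, -3, -2, -1, 0 } — -159/32
edge 11 of 15 (Red): { -5 | -159/32, -79/16, -39/8, -19/4, -9/2, -4, -3, -2, -1, 0 } — -319/64
edge 12 of 15 (Red): { -5 | -319/64, -159/32, -79/16, -39/8, -19/4, -9/2, -4, -3, -2, -1, 0 } — -639/128
edge 13 of 15 (Blue): { -5, -639/128 | -319/64, -159/32, -79/16, -39/8, -19/4, -9/2, -4, -3, -2, -1, 0 } — -1277/256
edge 14 of 15 (Blue): { -5, -639/128, -1277/256 | -319/64, -159/32, -79/16, -39/8, -19/4, -9/2, -4, -3, -2, -1, 0 } — -2553/512
edge 15 of 15 (Blue): { -5, -639/128, -1277/256, -2553/512 | -319/64, -159/32, -79/16, -39/8, -19/4, -9/2, -4, -3, -2, -1, 0 } — -5105/1024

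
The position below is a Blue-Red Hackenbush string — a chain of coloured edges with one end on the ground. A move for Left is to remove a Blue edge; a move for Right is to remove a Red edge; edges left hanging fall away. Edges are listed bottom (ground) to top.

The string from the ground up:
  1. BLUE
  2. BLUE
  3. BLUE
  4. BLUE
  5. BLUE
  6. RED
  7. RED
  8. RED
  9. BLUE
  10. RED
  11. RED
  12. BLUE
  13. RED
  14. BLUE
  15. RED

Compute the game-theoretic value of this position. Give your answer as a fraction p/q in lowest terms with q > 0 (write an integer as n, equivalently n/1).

4245/1024

Build v(s[:k]) for k = 1..15, string s = BLUE BLUE BLUE BLUE BLUE RED RED RED BLUE RED RED BLUE RED BLUE RED.
step 1: add BLUE to get B; options L={ 0 } R={ ∅ } → 1
step 2: add BLUE to get BB; options L={ 0; 1 } R={ ∅ } → 2
step 3: add BLUE to get BBB; options L={ 0; 1; 2 } R={ ∅ } → 3
step 4: add BLUE to get BBBB; options L={ 0; 1; 2; 3 } R={ ∅ } → 4
step 5: add BLUE to get BBBBB; options L={ 0; 1; 2; 3; 4 } R={ ∅ } → 5
step 6: add RED to get BBBBBR; options L={ 0; 1; 2; 3; 4 } R={ 5 } → 9/2
step 7: add RED to get BBBBBRR; options L={ 0; 1; 2; 3; 4 } R={ 9/2; 5 } → 17/4
step 8: add RED to get BBBBBRRR; options L={ 0; 1; 2; 3; 4 } R={ 17/4; 9/2; 5 } → 33/8
step 9: add BLUE to get BBBBBRRRB; options L={ 0; 1; 2; 3; 4; 33/8 } R={ 17/4; 9/2; 5 } → 67/16
step 10: add RED to get BBBBBRRRBR; options L={ 0; 1; 2; 3; 4; 33/8 } R={ 67/16; 17/4; 9/2; 5 } → 133/32
step 11: add RED to get BBBBBRRRBRR; options L={ 0; 1; 2; 3; 4; 33/8 } R={ 133/32; 67/16; 17/4; 9/2; 5 } → 265/64
step 12: add BLUE to get BBBBBRRRBRRB; options L={ 0; 1; 2; 3; 4; 33/8; 265/64 } R={ 133/32; 67/16; 17/4; 9/2; 5 } → 531/128
step 13: add RED to get BBBBBRRRBRRBR; options L={ 0; 1; 2; 3; 4; 33/8; 265/64 } R={ 531/128; 133/32; 67/16; 17/4; 9/2; 5 } → 1061/256
step 14: add BLUE to get BBBBBRRRBRRBRB; options L={ 0; 1; 2; 3; 4; 33/8; 265/64; 1061/256 } R={ 531/128; 133/32; 67/16; 17/4; 9/2; 5 } → 2123/512
step 15: add RED to get BBBBBRRRBRRBRBR; options L={ 0; 1; 2; 3; 4; 33/8; 265/64; 1061/256 } R={ 2123/512; 531/128; 133/32; 67/16; 17/4; 9/2; 5 } → 4245/1024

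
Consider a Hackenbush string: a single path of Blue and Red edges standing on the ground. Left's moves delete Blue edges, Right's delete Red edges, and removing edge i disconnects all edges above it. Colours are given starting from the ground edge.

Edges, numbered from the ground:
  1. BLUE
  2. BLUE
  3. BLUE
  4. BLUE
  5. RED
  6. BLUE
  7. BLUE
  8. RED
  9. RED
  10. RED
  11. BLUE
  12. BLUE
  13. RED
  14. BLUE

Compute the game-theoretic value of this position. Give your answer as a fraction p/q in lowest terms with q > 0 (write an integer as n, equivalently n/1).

Build G(s[:k]) for k = 1..14, string s = BLUE BLUE BLUE BLUE RED BLUE BLUE RED RED RED BLUE BLUE RED BLUE.
1 of 14 · B · max L 0 · min R +∞ — 1
2 of 14 · BB · max L 1 · min R +∞ — 2
3 of 14 · BBB · max L 2 · min R +∞ — 3
4 of 14 · BBBB · max L 3 · min R +∞ — 4
5 of 14 · BBBBR · max L 3 · min R 4 — 7/2
6 of 14 · BBBBRB · max L 7/2 · min R 4 — 15/4
7 of 14 · BBBBRBB · max L 15/4 · min R 4 — 31/8
8 of 14 · BBBBRBBR · max L 15/4 · min R 31/8 — 61/16
9 of 14 · BBBBRBBRR · max L 15/4 · min R 61/16 — 121/32
10 of 14 · BBBBRBBRRR · max L 15/4 · min R 121/32 — 241/64
11 of 14 · BBBBRBBRRRB · max L 241/64 · min R 121/32 — 483/128
12 of 14 · BBBBRBBRRRBB · max L 483/128 · min R 121/32 — 967/256
13 of 14 · BBBBRBBRRRBBR · max L 483/128 · min R 967/256 — 1933/512
14 of 14 · BBBBRBBRRRBBRB · max L 1933/512 · min R 967/256 — 3867/1024

3867/1024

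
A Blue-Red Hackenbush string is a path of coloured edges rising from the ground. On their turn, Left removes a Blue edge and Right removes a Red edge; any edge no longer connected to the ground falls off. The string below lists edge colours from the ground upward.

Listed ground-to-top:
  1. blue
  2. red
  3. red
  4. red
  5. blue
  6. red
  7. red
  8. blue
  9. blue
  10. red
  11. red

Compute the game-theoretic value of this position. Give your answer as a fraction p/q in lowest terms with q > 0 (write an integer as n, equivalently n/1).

Prefix values for blue red red red blue red red blue blue red red via {L|R} + simplicity:
b: Left { 0 }, Right { ∅ } → simplest 1
br: Left { 0 }, Right { 1 } → simplest 1/2
brr: Left { 0 }, Right { 1/2 1 } → simplest 1/4
brrr: Left { 0 }, Right { 1/4 1/2 1 } → simplest 1/8
brrrb: Left { 0 1/8 }, Right { 1/4 1/2 1 } → simplest 3/16
brrrbr: Left { 0 1/8 }, Right { 3/16 1/4 1/2 1 } → simplest 5/32
brrrbrr: Left { 0 1/8 }, Right { 5/32 3/16 1/4 1/2 1 } → simplest 9/64
brrrbrrb: Left { 0 1/8 9/64 }, Right { 5/32 3/16 1/4 1/2 1 } → simplest 19/128
brrrbrrbb: Left { 0 1/8 9/64 19/128 }, Right { 5/32 3/16 1/4 1/2 1 } → simplest 39/256
brrrbrrbbr: Left { 0 1/8 9/64 19/128 }, Right { 39/256 5/32 3/16 1/4 1/2 1 } → simplest 77/512
brrrbrrbbrr: Left { 0 1/8 9/64 19/128 }, Right { 77/512 39/256 5/32 3/16 1/4 1/2 1 } → simplest 153/1024

153/1024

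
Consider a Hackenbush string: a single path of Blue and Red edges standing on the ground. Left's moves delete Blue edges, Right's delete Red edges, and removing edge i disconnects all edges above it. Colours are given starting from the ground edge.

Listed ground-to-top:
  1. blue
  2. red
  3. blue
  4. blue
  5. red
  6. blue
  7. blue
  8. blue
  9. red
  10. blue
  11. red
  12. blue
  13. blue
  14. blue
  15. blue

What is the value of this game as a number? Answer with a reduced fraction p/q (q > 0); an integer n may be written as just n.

14175/16384

Prefix values for blue red blue blue red blue blue blue red blue red blue blue blue blue via {L|R} + simplicity:
b: Left { 0 }, Right { none } gives simplest 1
br: Left { 0 }, Right { 1 } gives simplest 1/2
brb: Left { 0, 1/2 }, Right { 1 } gives simplest 3/4
brbb: Left { 0, 1/2, 3/4 }, Right { 1 } gives simplest 7/8
brbbr: Left { 0, 1/2, 3/4 }, Right { 7/8, 1 } gives simplest 13/16
brbbrb: Left { 0, 1/2, 3/4, 13/16 }, Right { 7/8, 1 } gives simplest 27/32
brbbrbb: Left { 0, 1/2, 3/4, 13/16, 27/32 }, Right { 7/8, 1 } gives simplest 55/64
brbbrbbb: Left { 0, 1/2, 3/4, 13/16, 27/32, 55/64 }, Right { 7/8, 1 } gives simplest 111/128
brbbrbbbr: Left { 0, 1/2, 3/4, 13/16, 27/32, 55/64 }, Right { 111/128, 7/8, 1 } gives simplest 221/256
brbbrbbbrb: Left { 0, 1/2, 3/4, 13/16, 27/32, 55/64, 221/256 }, Right { 111/128, 7/8, 1 } gives simplest 443/512
brbbrbbbrbr: Left { 0, 1/2, 3/4, 13/16, 27/32, 55/64, 221/256 }, Right { 443/512, 111/128, 7/8, 1 } gives simplest 885/1024
brbbrbbbrbrb: Left { 0, 1/2, 3/4, 13/16, 27/32, 55/64, 221/256, 885/1024 }, Right { 443/512, 111/128, 7/8, 1 } gives simplest 1771/2048
brbbrbbbrbrbb: Left { 0, 1/2, 3/4, 13/16, 27/32, 55/64, 221/256, 885/1024, 1771/2048 }, Right { 443/512, 111/128, 7/8, 1 } gives simplest 3543/4096
brbbrbbbrbrbbb: Left { 0, 1/2, 3/4, 13/16, 27/32, 55/64, 221/256, 885/1024, 1771/2048, 3543/4096 }, Right { 443/512, 111/128, 7/8, 1 } gives simplest 7087/8192
brbbrbbbrbrbbbb: Left { 0, 1/2, 3/4, 13/16, 27/32, 55/64, 221/256, 885/1024, 1771/2048, 3543/4096, 7087/8192 }, Right { 443/512, 111/128, 7/8, 1 } gives simplest 14175/16384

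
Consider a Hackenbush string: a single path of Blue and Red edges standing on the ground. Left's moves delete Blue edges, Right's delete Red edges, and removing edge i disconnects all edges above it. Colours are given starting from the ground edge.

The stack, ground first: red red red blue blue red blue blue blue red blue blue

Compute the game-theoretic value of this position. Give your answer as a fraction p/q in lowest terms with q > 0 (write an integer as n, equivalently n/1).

Recurse on prefixes of the 12-edge string red red red blue blue red blue blue blue red blue blue:
r: Left {  }, Right { 0 } → simplest -1
rr: Left {  }, Right { -1 0 } → simplest -2
rrr: Left {  }, Right { -2 -1 0 } → simplest -3
rrrb: Left { -3 }, Right { -2 -1 0 } → simplest -5/2
rrrbb: Left { -3 -5/2 }, Right { -2 -1 0 } → simplest -9/4
rrrbbr: Left { -3 -5/2 }, Right { -9/4 -2 -1 0 } → simplest -19/8
rrrbbrb: Left { -3 -5/2 -19/8 }, Right { -9/4 -2 -1 0 } → simplest -37/16
rrrbbrbb: Left { -3 -5/2 -19/8 -37/16 }, Right { -9/4 -2 -1 0 } → simplest -73/32
rrrbbrbbb: Left { -3 -5/2 -19/8 -37/16 -73/32 }, Right { -9/4 -2 -1 0 } → simplest -145/64
rrrbbrbbbr: Left { -3 -5/2 -19/8 -37/16 -73/32 }, Right { -145/64 -9/4 -2 -1 0 } → simplest -291/128
rrrbbrbbbrb: Left { -3 -5/2 -19/8 -37/16 -73/32 -291/128 }, Right { -145/64 -9/4 -2 -1 0 } → simplest -581/256
rrrbbrbbbrbb: Left { -3 -5/2 -19/8 -37/16 -73/32 -291/128 -581/256 }, Right { -145/64 -9/4 -2 -1 0 } → simplest -1161/512

-1161/512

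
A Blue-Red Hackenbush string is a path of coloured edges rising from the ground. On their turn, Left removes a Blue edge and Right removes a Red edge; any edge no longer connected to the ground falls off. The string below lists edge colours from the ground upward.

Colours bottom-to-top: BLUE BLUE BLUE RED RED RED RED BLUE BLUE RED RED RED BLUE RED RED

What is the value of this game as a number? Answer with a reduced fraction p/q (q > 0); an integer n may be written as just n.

B: Left { 0 }, Right { (no moves) } => simplest 1
BB: Left { 0,1 }, Right { (no moves) } => simplest 2
BBB: Left { 0,1,2 }, Right { (no moves) } => simplest 3
BBBR: Left { 0,1,2 }, Right { 3 } => simplest 5/2
BBBRR: Left { 0,1,2 }, Right { 5/2,3 } => simplest 9/4
BBBRRR: Left { 0,1,2 }, Right { 9/4,5/2,3 } => simplest 17/8
BBBRRRR: Left { 0,1,2 }, Right { 17/8,9/4,5/2,3 } => simplest 33/16
BBBRRRRB: Left { 0,1,2,33/16 }, Right { 17/8,9/4,5/2,3 } => simplest 67/32
BBBRRRRBB: Left { 0,1,2,33/16,67/32 }, Right { 17/8,9/4,5/2,3 } => simplest 135/64
BBBRRRRBBR: Left { 0,1,2,33/16,67/32 }, Right { 135/64,17/8,9/4,5/2,3 } => simplest 269/128
BBBRRRRBBRR: Left { 0,1,2,33/16,67/32 }, Right { 269/128,135/64,17/8,9/4,5/2,3 } => simplest 537/256
BBBRRRRBBRRR: Left { 0,1,2,33/16,67/32 }, Right { 537/256,269/128,135/64,17/8,9/4,5/2,3 } => simplest 1073/512
BBBRRRRBBRRRB: Left { 0,1,2,33/16,67/32,1073/512 }, Right { 537/256,269/128,135/64,17/8,9/4,5/2,3 } => simplest 2147/1024
BBBRRRRBBRRRBR: Left { 0,1,2,33/16,67/32,1073/512 }, Right { 2147/1024,537/256,269/128,135/64,17/8,9/4,5/2,3 } => simplest 4293/2048
BBBRRRRBBRRRBRR: Left { 0,1,2,33/16,67/32,1073/512 }, Right { 4293/2048,2147/1024,537/256,269/128,135/64,17/8,9/4,5/2,3 } => simplest 8585/4096

8585/4096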